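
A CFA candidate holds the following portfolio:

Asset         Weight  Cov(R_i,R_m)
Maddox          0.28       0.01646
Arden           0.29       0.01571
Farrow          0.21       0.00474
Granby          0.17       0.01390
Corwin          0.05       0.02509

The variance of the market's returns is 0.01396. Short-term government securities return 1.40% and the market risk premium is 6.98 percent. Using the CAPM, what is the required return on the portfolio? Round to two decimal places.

8.29%

β_Maddox = 0.01646 / 0.01396 = 1.1791
β_Arden = 0.01571 / 0.01396 = 1.1254
β_Farrow = 0.00474 / 0.01396 = 0.3395
β_Granby = 0.01390 / 0.01396 = 0.9957
β_Corwin = 0.02509 / 0.01396 = 1.7973
β_P = Σ w_i β_i = 0.28×1.1791 + 0.29×1.1254 + 0.21×0.3395 + 0.17×0.9957 + 0.05×1.7973 = 0.9869
E(R_P) = R_f + β_P × MRP = 1.40% + 0.9869 × 6.98% = 8.29%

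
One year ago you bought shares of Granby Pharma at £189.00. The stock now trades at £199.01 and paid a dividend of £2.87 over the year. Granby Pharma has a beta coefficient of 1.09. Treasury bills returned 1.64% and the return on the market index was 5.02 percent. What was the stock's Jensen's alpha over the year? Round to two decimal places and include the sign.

Realised HPR = (P1 + D1 − P0) / P0 = (199.01 + 2.87 − 189.00) / 189.00 = 12.88 / 189.00 = 6.8148%
MRP = 5.02% − 1.64% = 3.38%
CAPM required = R_f + β·MRP = 1.64% + 1.09 × 3.38% = 5.3242%
α = realised − required = 6.8148% − 5.3242% = +1.49%

+1.49%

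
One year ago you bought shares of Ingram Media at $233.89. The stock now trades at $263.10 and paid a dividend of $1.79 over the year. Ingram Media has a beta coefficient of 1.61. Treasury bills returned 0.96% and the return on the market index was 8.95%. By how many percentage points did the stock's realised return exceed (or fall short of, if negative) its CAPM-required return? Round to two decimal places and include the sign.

Realised HPR = (P1 + D1 − P0) / P0 = (263.10 + 1.79 − 233.89) / 233.89 = 31.00 / 233.89 = 13.2541%
MRP = 8.95% − 0.96% = 7.99%
CAPM required = R_f + β·MRP = 0.96% + 1.61 × 7.99% = 13.8239%
α = realised − required = 13.2541% − 13.8239% = -0.57%

-0.57%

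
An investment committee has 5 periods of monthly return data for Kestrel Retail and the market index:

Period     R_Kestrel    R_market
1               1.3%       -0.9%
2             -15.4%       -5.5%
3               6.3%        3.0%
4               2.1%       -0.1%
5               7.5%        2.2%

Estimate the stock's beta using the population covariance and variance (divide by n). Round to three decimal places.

2.674

Mean R_i = (1.3 − 15.4 + 6.3 + 2.1 + 7.5) / 5 = 0.3600%
Mean R_m = (-0.9 − 5.5 + 3.0 − 0.1 + 2.2) / 5 = -0.2600%
Σ(R_i − R̄_i)(R_m − R̄_m) = 119.1880  ⇒  Cov = 119.1880 / 5 = 23.8376
Σ(R_m − R̄_m)² = 44.5720  ⇒  Var(R_m) = 44.5720 / 5 = 8.9144
β = Cov / Var(R_m) = 23.8376 / 8.9144 = 2.6741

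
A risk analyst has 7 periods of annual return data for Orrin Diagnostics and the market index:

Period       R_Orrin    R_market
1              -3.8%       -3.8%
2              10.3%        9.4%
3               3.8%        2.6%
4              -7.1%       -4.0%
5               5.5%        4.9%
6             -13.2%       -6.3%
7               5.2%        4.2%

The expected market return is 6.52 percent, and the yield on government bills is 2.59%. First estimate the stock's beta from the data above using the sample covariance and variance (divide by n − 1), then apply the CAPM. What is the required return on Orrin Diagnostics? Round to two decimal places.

Mean R_i = (-3.8 + 10.3 + 3.8 − 7.1 + 5.5 − 13.2 + 5.2) / 7 = 0.1000%
Mean R_m = (-3.8 + 9.4 + 2.6 − 4.0 + 4.9 − 6.3 + 4.2) / 7 = 1.0000%
Σ(R_i − R̄_i)(R_m − R̄_m) = 280.7900  ⇒  Cov = 280.7900 / 6 = 46.7983
Σ(R_m − R̄_m)² = 199.9000  ⇒  Var(R_m) = 199.9000 / 6 = 33.3167
β = Cov / Var(R_m) = 46.7983 / 33.3167 = 1.4046
MRP = 6.52% − 2.59% = 3.93%
E(R) = R_f + β × MRP = 2.59% + 1.4046 × 3.93% = 8.11%

8.11%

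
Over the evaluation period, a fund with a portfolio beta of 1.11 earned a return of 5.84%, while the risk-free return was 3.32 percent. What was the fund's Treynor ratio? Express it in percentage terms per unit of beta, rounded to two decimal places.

2.27%

Treynor = (R_P − R_f) / β_P = (5.84% − 3.32%) / 1.1100 = 2.52% / 1.1100 = 2.27%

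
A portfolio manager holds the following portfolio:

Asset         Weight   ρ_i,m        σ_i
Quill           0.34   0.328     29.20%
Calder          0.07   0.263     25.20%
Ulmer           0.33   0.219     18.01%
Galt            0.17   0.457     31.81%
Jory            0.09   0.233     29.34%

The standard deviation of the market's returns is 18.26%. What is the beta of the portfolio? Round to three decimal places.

β_Quill = 0.328 × 29.20% / 18.26% = 0.5245
β_Calder = 0.263 × 25.20% / 18.26% = 0.3630
β_Ulmer = 0.219 × 18.01% / 18.26% = 0.2160
β_Galt = 0.457 × 31.81% / 18.26% = 0.7961
β_Jory = 0.233 × 29.34% / 18.26% = 0.3744
β_P = Σ w_i β_i = 0.34×0.5245 + 0.07×0.3630 + 0.33×0.2160 + 0.17×0.7961 + 0.09×0.3744 = 0.4441

0.444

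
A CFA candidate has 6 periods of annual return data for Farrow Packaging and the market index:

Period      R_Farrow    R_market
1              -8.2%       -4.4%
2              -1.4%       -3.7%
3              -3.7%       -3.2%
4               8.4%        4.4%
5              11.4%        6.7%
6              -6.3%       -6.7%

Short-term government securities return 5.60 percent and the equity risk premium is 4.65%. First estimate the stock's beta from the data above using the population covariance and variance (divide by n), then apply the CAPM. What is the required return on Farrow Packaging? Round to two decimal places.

Mean R_i = (-8.2 − 1.4 − 3.7 + 8.4 + 11.4 − 6.3) / 6 = 0.0333%
Mean R_m = (-4.4 − 3.7 − 3.2 + 4.4 + 6.7 − 6.7) / 6 = -1.1500%
Σ(R_i − R̄_i)(R_m − R̄_m) = 208.8800  ⇒  Cov = 208.8800 / 6 = 34.8133
Σ(R_m − R̄_m)² = 144.4950  ⇒  Var(R_m) = 144.4950 / 6 = 24.0825
β = Cov / Var(R_m) = 34.8133 / 24.0825 = 1.4456
E(R) = R_f + β × MRP = 5.60% + 1.4456 × 4.65% = 12.32%

12.32%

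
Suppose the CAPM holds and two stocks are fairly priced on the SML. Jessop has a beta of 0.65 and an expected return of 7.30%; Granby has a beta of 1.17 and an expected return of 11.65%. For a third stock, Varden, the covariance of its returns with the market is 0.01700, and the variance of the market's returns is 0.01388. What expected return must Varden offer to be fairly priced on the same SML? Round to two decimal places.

12.11%

MRP = (11.65% − 7.30%) / (1.17 − 0.65) = 8.3654%
R_f = 7.30% − 0.65 × 8.3654% = 1.8625%
β_Varden = Cov / Var(R_m) = 0.01700 / 0.01388 = 1.2248
E(R_Varden) = R_f + β × MRP = 1.8625% + 1.2248 × 8.3654% = 12.11%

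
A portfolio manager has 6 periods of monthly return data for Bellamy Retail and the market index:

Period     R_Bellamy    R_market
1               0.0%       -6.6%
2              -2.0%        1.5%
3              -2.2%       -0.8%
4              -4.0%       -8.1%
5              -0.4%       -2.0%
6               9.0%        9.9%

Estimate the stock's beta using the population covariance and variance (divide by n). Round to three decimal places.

0.584

Mean R_i = (0.0 − 2.0 − 2.2 − 4.0 − 0.4 + 9.0) / 6 = 0.0667%
Mean R_m = (-6.6 + 1.5 − 0.8 − 8.1 − 2.0 + 9.9) / 6 = -1.0167%
Σ(R_i − R̄_i)(R_m − R̄_m) = 121.4667  ⇒  Cov = 121.4667 / 6 = 20.2445
Σ(R_m − R̄_m)² = 207.8683  ⇒  Var(R_m) = 207.8683 / 6 = 34.6447
β = Cov / Var(R_m) = 20.2445 / 34.6447 = 0.5843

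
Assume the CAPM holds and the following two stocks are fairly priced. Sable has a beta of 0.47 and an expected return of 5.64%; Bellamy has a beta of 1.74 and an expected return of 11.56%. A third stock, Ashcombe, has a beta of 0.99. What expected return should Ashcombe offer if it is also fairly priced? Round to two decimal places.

8.06%

MRP (SML slope) = (11.56% − 5.64%) / (1.74 − 0.47) = 5.92% / 1.27 = 4.6614%
R_f (intercept) = 5.64% − 0.47 × 4.6614% = 3.4491%
E(R_Ashcombe) = R_f + β × MRP = 3.4491% + 0.99 × 4.6614% = 8.06%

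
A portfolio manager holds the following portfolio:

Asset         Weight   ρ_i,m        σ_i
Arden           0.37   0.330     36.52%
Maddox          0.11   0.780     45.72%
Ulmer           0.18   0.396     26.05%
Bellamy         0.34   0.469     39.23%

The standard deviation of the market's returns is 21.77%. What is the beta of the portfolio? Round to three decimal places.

β_Arden = 0.330 × 36.52% / 21.77% = 0.5536
β_Maddox = 0.780 × 45.72% / 21.77% = 1.6381
β_Ulmer = 0.396 × 26.05% / 21.77% = 0.4739
β_Bellamy = 0.469 × 39.23% / 21.77% = 0.8451
β_P = Σ w_i β_i = 0.37×0.5536 + 0.11×1.6381 + 0.18×0.4739 + 0.34×0.8451 = 0.7577

0.758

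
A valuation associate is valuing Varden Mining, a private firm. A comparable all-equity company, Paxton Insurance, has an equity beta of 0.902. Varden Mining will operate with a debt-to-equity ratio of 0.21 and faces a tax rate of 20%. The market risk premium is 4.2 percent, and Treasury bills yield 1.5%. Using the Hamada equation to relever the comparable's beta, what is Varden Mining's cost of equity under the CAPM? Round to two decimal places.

5.92%

β_L = β_U × [1 + (1 − t)(D/E)] = 0.902 × [1 + (1 − 0.20) × 0.21]
    = 0.902 × [1 + 0.80 × 0.21] = 0.902 × 1.1680 = 1.0535
E(R) = R_f + β_L × MRP = 1.5% + 1.0535 × 4.2% = 5.92%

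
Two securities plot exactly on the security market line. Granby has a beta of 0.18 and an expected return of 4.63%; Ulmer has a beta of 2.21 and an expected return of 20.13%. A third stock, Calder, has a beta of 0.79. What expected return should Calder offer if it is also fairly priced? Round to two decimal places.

MRP (SML slope) = (20.13% − 4.63%) / (2.21 − 0.18) = 15.50% / 2.03 = 7.6355%
R_f (intercept) = 4.63% − 0.18 × 7.6355% = 3.2556%
E(R_Calder) = R_f + β × MRP = 3.2556% + 0.79 × 7.6355% = 9.29%

9.29%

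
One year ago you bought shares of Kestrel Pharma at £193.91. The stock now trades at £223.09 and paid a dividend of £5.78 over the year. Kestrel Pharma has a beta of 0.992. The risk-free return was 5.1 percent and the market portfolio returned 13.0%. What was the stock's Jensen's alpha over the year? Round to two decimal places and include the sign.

+5.09%

Realised HPR = (P1 + D1 − P0) / P0 = (223.09 + 5.78 − 193.91) / 193.91 = 34.96 / 193.91 = 18.0290%
MRP = 13.0% − 5.1% = 7.90%
CAPM required = R_f + β·MRP = 5.1% + 0.992 × 7.9% = 12.9368%
α = realised − required = 18.0290% − 12.9368% = +5.09%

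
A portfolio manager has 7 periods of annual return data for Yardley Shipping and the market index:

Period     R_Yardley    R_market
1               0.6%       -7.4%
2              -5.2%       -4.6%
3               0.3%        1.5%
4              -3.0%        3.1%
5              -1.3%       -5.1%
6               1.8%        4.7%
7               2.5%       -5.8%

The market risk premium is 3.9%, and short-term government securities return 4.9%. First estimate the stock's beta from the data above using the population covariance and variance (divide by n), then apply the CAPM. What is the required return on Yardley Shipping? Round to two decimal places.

4.98%

Mean R_i = (0.6 − 5.2 + 0.3 − 3.0 − 1.3 + 1.8 + 2.5) / 7 = -0.6143%
Mean R_m = (-7.4 − 4.6 + 1.5 + 3.1 − 5.1 + 4.7 − 5.8) / 7 = -1.9429%
Σ(R_i − R̄_i)(R_m − R̄_m) = 2.8657  ⇒  Cov = 2.8657 / 7 = 0.4094
Σ(R_m − R̄_m)² = 143.0971  ⇒  Var(R_m) = 143.0971 / 7 = 20.4424
β = Cov / Var(R_m) = 0.4094 / 20.4424 = 0.0200
E(R) = R_f + β × MRP = 4.9% + 0.0200 × 3.9% = 4.98%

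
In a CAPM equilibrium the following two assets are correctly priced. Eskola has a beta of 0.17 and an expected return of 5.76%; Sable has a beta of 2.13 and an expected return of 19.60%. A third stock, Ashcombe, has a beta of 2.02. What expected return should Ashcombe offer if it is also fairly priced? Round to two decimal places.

MRP (SML slope) = (19.60% − 5.76%) / (2.13 − 0.17) = 13.84% / 1.96 = 7.0612%
R_f (intercept) = 5.76% − 0.17 × 7.0612% = 4.5596%
E(R_Ashcombe) = R_f + β × MRP = 4.5596% + 2.02 × 7.0612% = 18.82%

18.82%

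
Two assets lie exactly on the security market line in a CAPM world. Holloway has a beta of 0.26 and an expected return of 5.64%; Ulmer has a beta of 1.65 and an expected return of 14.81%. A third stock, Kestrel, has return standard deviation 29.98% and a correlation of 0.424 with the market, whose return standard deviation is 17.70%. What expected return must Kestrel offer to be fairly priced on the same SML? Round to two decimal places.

8.66%

MRP = (14.81% − 5.64%) / (1.65 − 0.26) = 6.5971%
R_f = 5.64% − 0.26 × 6.5971% = 3.9248%
β_Kestrel = ρ·σ_i/σ_m = 0.424 × 29.98 / 17.70 = 0.7182
E(R_Kestrel) = R_f + β × MRP = 3.9248% + 0.7182 × 6.5971% = 8.66%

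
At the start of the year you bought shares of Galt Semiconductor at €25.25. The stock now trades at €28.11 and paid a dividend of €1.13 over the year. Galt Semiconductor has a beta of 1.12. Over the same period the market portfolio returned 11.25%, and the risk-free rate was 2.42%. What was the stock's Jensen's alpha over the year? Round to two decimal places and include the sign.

+3.49%

Realised HPR = (P1 + D1 − P0) / P0 = (28.11 + 1.13 − 25.25) / 25.25 = 3.99 / 25.25 = 15.8020%
MRP = 11.25% − 2.42% = 8.83%
CAPM required = R_f + β·MRP = 2.42% + 1.12 × 8.83% = 12.3096%
α = realised − required = 15.8020% − 12.3096% = +3.49%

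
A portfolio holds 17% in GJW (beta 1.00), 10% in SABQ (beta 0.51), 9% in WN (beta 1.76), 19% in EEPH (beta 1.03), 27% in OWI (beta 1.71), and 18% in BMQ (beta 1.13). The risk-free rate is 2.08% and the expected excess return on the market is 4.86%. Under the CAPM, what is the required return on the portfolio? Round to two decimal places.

8.11%

β_P = Σ w_i β_i = 0.17×1.00 + 0.10×0.51 + 0.09×1.76 + 0.19×1.03 + 0.27×1.71 + 0.18×1.13 = 1.2402
E(R_P) = R_f + β_P × MRP = 2.08% + 1.2402 × 4.86% = 8.11%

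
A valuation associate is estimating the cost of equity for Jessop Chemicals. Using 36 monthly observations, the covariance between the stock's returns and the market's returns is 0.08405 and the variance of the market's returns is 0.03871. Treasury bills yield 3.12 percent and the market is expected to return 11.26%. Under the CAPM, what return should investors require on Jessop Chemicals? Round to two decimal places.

β = Cov(R_i, R_m) / Var(R_m) = 0.08405 / 0.03871 = 2.1713
MRP = 11.26% − 3.12% = 8.14%
E(R) = R_f + β × MRP = 3.12% + 2.1713 × 8.14% = 20.79%

20.79%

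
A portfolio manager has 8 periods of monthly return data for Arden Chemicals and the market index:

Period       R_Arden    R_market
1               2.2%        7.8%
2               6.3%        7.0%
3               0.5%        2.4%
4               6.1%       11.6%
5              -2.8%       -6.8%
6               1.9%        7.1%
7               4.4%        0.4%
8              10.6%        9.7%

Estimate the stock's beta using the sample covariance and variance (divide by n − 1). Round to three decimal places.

0.511

Mean R_i = (2.2 + 6.3 + 0.5 + 6.1 − 2.8 + 1.9 + 4.4 + 10.6) / 8 = 3.6500%
Mean R_m = (7.8 + 7.0 + 2.4 + 11.6 − 6.8 + 7.1 + 0.4 + 9.7) / 8 = 4.9000%
Σ(R_i − R̄_i)(R_m − R̄_m) = 127.2500  ⇒  Cov = 127.2500 / 7 = 18.1786
Σ(R_m − R̄_m)² = 248.9800  ⇒  Var(R_m) = 248.9800 / 7 = 35.5686
β = Cov / Var(R_m) = 18.1786 / 35.5686 = 0.5111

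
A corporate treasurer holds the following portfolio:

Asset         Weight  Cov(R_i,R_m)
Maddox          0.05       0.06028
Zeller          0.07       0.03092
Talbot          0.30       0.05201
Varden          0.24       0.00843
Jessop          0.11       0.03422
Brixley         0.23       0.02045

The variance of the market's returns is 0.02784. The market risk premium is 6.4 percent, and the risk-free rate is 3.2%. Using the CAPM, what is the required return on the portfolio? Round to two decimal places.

β_Maddox = 0.06028 / 0.02784 = 2.1652
β_Zeller = 0.03092 / 0.02784 = 1.1106
β_Talbot = 0.05201 / 0.02784 = 1.8682
β_Varden = 0.00843 / 0.02784 = 0.3028
β_Jessop = 0.03422 / 0.02784 = 1.2292
β_Brixley = 0.02045 / 0.02784 = 0.7346
β_P = Σ w_i β_i = 0.05×2.1652 + 0.07×1.1106 + 0.30×1.8682 + 0.24×0.3028 + 0.11×1.2292 + 0.23×0.7346 = 1.1233
E(R_P) = R_f + β_P × MRP = 3.2% + 1.1233 × 6.4% = 10.39%

10.39%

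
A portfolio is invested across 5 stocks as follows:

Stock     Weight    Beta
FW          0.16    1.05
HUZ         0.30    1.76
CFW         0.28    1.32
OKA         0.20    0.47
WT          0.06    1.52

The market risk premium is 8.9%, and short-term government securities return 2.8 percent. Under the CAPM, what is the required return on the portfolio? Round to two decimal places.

β_P = Σ w_i β_i = 0.16×1.05 + 0.30×1.76 + 0.28×1.32 + 0.20×0.47 + 0.06×1.52 = 1.2508
E(R_P) = R_f + β_P × MRP = 2.8% + 1.2508 × 8.9% = 13.93%

13.93%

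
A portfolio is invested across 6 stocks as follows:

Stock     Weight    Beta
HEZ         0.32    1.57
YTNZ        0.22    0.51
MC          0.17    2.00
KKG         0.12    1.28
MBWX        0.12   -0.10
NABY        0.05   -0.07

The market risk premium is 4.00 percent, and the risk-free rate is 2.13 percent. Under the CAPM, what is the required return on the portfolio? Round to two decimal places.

6.50%

β_P = Σ w_i β_i = 0.32×1.57 + 0.22×0.51 + 0.17×2.00 + 0.12×1.28 + 0.12×-0.10 + 0.05×-0.07 = 1.0927
E(R_P) = R_f + β_P × MRP = 2.13% + 1.0927 × 4.00% = 6.50%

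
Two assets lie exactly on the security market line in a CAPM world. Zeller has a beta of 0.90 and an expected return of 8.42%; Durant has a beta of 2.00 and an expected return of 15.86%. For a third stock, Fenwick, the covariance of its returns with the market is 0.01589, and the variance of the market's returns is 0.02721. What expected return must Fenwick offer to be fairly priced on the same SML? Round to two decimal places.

MRP = (15.86% − 8.42%) / (2.00 − 0.90) = 6.7636%
R_f = 8.42% − 0.90 × 6.7636% = 2.3328%
β_Fenwick = Cov / Var(R_m) = 0.01589 / 0.02721 = 0.5840
E(R_Fenwick) = R_f + β × MRP = 2.3328% + 0.5840 × 6.7636% = 6.28%

6.28%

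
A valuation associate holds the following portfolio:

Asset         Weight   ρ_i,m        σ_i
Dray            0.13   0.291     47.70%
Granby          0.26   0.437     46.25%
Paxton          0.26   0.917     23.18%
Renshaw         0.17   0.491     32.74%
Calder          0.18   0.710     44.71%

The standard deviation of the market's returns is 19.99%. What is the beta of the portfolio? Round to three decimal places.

β_Dray = 0.291 × 47.70% / 19.99% = 0.6944
β_Granby = 0.437 × 46.25% / 19.99% = 1.0111
β_Paxton = 0.917 × 23.18% / 19.99% = 1.0633
β_Renshaw = 0.491 × 32.74% / 19.99% = 0.8042
β_Calder = 0.710 × 44.71% / 19.99% = 1.5880
β_P = Σ w_i β_i = 0.13×0.6944 + 0.26×1.0111 + 0.26×1.0633 + 0.17×0.8042 + 0.18×1.5880 = 1.0522

1.052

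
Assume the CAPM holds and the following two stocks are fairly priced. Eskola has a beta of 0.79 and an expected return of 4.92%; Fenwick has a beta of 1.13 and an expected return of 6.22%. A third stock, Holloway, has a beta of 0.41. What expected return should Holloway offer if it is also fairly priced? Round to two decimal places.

MRP (SML slope) = (6.22% − 4.92%) / (1.13 − 0.79) = 1.30% / 0.34 = 3.8235%
R_f (intercept) = 4.92% − 0.79 × 3.8235% = 1.8994%
E(R_Holloway) = R_f + β × MRP = 1.8994% + 0.41 × 3.8235% = 3.47%

3.47%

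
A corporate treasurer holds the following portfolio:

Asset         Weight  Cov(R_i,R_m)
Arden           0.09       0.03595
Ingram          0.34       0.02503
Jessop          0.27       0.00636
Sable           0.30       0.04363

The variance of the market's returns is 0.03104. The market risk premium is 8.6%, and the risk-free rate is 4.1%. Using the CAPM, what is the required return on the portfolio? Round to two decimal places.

β_Arden = 0.03595 / 0.03104 = 1.1582
β_Ingram = 0.02503 / 0.03104 = 0.8064
β_Jessop = 0.00636 / 0.03104 = 0.2049
β_Sable = 0.04363 / 0.03104 = 1.4056
β_P = Σ w_i β_i = 0.09×1.1582 + 0.34×0.8064 + 0.27×0.2049 + 0.30×1.4056 = 0.8554
E(R_P) = R_f + β_P × MRP = 4.1% + 0.8554 × 8.6% = 11.46%

11.46%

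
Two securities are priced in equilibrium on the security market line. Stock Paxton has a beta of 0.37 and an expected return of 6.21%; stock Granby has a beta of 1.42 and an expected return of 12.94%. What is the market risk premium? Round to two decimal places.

6.41%

Both satisfy E(R) = R_f + β·MRP, so the slope of the SML is
MRP = (12.94% − 6.21%) / (1.42 − 0.37) = 6.73% / 1.05 = 6.4095%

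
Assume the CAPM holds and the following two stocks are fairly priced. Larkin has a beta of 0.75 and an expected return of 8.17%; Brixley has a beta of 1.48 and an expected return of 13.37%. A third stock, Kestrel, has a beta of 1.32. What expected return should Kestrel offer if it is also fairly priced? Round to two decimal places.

12.23%

MRP (SML slope) = (13.37% − 8.17%) / (1.48 − 0.75) = 5.20% / 0.73 = 7.1233%
R_f (intercept) = 8.17% − 0.75 × 7.1233% = 2.8275%
E(R_Kestrel) = R_f + β × MRP = 2.8275% + 1.32 × 7.1233% = 12.23%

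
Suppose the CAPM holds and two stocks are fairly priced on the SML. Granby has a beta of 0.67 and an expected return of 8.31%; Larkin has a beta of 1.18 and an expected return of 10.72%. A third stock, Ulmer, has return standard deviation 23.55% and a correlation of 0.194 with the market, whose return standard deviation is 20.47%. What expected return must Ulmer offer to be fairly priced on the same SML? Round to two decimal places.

6.20%

MRP = (10.72% − 8.31%) / (1.18 − 0.67) = 4.7255%
R_f = 8.31% − 0.67 × 4.7255% = 5.1439%
β_Ulmer = ρ·σ_i/σ_m = 0.194 × 23.55 / 20.47 = 0.2232
E(R_Ulmer) = R_f + β × MRP = 5.1439% + 0.2232 × 4.7255% = 6.20%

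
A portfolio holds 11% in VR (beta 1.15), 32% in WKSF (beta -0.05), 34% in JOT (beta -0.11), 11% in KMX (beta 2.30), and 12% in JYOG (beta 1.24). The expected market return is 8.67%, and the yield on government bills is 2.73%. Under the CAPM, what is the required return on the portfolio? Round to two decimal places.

5.55%

β_P = Σ w_i β_i = 0.11×1.15 + 0.32×-0.05 + 0.34×-0.11 + 0.11×2.30 + 0.12×1.24 = 0.4749
MRP = 8.67% − 2.73% = 5.94%
E(R_P) = R_f + β_P × MRP = 2.73% + 0.4749 × 5.94% = 5.55%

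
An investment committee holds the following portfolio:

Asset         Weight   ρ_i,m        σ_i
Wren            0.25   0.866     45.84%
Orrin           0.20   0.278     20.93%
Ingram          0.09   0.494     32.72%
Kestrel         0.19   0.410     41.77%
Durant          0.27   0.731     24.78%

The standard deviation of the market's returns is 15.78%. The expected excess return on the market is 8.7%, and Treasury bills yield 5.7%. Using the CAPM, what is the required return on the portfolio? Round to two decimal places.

17.11%

β_Wren = 0.866 × 45.84% / 15.78% = 2.5157
β_Orrin = 0.278 × 20.93% / 15.78% = 0.3687
β_Ingram = 0.494 × 32.72% / 15.78% = 1.0243
β_Kestrel = 0.410 × 41.77% / 15.78% = 1.0853
β_Durant = 0.731 × 24.78% / 15.78% = 1.1479
β_P = Σ w_i β_i = 0.25×2.5157 + 0.20×0.3687 + 0.09×1.0243 + 0.19×1.0853 + 0.27×1.1479 = 1.3110
E(R_P) = R_f + β_P × MRP = 5.7% + 1.3110 × 8.7% = 17.11%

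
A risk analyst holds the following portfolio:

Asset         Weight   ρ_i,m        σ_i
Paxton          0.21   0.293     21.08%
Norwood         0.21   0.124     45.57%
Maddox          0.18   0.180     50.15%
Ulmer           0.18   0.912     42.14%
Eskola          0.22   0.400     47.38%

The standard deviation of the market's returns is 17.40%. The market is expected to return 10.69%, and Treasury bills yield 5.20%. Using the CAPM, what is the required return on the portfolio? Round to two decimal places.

β_Paxton = 0.293 × 21.08% / 17.40% = 0.3550
β_Norwood = 0.124 × 45.57% / 17.40% = 0.3248
β_Maddox = 0.180 × 50.15% / 17.40% = 0.5188
β_Ulmer = 0.912 × 42.14% / 17.40% = 2.2087
β_Eskola = 0.400 × 47.38% / 17.40% = 1.0892
β_P = Σ w_i β_i = 0.21×0.3550 + 0.21×0.3248 + 0.18×0.5188 + 0.18×2.2087 + 0.22×1.0892 = 0.8733
MRP = 10.69% − 5.20% = 5.49%
E(R_P) = R_f + β_P × MRP = 5.20% + 0.8733 × 5.49% = 9.99%

9.99%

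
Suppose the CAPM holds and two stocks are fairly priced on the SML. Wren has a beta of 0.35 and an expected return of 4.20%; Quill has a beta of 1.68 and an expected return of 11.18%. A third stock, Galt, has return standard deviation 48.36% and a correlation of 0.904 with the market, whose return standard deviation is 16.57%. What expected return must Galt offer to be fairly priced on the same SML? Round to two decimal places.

MRP = (11.18% − 4.20%) / (1.68 − 0.35) = 5.2481%
R_f = 4.20% − 0.35 × 5.2481% = 2.3632%
β_Galt = ρ·σ_i/σ_m = 0.904 × 48.36 / 16.57 = 2.6383
E(R_Galt) = R_f + β × MRP = 2.3632% + 2.6383 × 5.2481% = 16.21%

16.21%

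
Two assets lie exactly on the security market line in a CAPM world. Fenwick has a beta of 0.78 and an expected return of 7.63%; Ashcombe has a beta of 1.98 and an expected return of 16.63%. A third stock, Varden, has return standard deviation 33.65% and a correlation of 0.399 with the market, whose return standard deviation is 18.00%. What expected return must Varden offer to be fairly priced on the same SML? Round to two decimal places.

MRP = (16.63% − 7.63%) / (1.98 − 0.78) = 7.5000%
R_f = 7.63% − 0.78 × 7.5000% = 1.7800%
β_Varden = ρ·σ_i/σ_m = 0.399 × 33.65 / 18.00 = 0.7459
E(R_Varden) = R_f + β × MRP = 1.7800% + 0.7459 × 7.5000% = 7.37%

7.37%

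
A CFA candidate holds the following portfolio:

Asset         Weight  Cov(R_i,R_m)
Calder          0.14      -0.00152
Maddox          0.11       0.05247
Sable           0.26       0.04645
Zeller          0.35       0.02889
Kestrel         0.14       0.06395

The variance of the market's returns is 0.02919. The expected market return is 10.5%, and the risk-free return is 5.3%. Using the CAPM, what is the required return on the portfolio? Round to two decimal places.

β_Calder = -0.00152 / 0.02919 = -0.0521
β_Maddox = 0.05247 / 0.02919 = 1.7975
β_Sable = 0.04645 / 0.02919 = 1.5913
β_Zeller = 0.02889 / 0.02919 = 0.9897
β_Kestrel = 0.06395 / 0.02919 = 2.1908
β_P = Σ w_i β_i = 0.14×-0.0521 + 0.11×1.7975 + 0.26×1.5913 + 0.35×0.9897 + 0.14×2.1908 = 1.2573
MRP = 10.5% − 5.3% = 5.20%
E(R_P) = R_f + β_P × MRP = 5.3% + 1.2573 × 5.2% = 11.84%

11.84%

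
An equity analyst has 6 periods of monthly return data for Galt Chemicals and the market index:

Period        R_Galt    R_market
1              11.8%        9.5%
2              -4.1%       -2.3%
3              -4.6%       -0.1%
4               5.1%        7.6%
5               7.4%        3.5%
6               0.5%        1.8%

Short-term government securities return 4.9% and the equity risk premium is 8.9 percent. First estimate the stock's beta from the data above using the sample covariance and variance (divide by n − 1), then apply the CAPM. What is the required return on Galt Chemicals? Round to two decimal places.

Mean R_i = (11.8 − 4.1 − 4.6 + 5.1 + 7.4 + 0.5) / 6 = 2.6833%
Mean R_m = (9.5 − 2.3 − 0.1 + 7.6 + 3.5 + 1.8) / 6 = 3.3333%
Σ(R_i − R̄_i)(R_m − R̄_m) = 133.8833  ⇒  Cov = 133.8833 / 5 = 26.7767
Σ(R_m − R̄_m)² = 102.1333  ⇒  Var(R_m) = 102.1333 / 5 = 20.4267
β = Cov / Var(R_m) = 26.7767 / 20.4267 = 1.3109
E(R) = R_f + β × MRP = 4.9% + 1.3109 × 8.9% = 16.57%

16.57%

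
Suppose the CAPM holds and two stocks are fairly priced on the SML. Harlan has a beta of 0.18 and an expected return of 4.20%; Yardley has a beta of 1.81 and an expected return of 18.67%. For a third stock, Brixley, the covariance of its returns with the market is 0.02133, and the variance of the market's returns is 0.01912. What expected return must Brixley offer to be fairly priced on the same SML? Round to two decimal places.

MRP = (18.67% − 4.20%) / (1.81 − 0.18) = 8.8773%
R_f = 4.20% − 0.18 × 8.8773% = 2.6021%
β_Brixley = Cov / Var(R_m) = 0.02133 / 0.01912 = 1.1156
E(R_Brixley) = R_f + β × MRP = 2.6021% + 1.1156 × 8.8773% = 12.51%

12.51%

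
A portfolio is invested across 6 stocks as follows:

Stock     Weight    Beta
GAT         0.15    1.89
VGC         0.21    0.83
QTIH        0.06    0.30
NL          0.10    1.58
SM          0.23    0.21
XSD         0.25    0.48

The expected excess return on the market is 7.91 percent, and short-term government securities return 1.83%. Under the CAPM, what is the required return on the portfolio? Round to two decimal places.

8.17%

β_P = Σ w_i β_i = 0.15×1.89 + 0.21×0.83 + 0.06×0.30 + 0.10×1.58 + 0.23×0.21 + 0.25×0.48 = 0.8021
E(R_P) = R_f + β_P × MRP = 1.83% + 0.8021 × 7.91% = 8.17%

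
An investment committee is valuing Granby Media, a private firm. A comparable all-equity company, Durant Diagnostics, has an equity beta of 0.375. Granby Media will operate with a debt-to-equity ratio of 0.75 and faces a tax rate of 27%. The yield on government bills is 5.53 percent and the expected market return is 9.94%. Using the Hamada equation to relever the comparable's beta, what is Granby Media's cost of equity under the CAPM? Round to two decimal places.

β_L = β_U × [1 + (1 − t)(D/E)] = 0.375 × [1 + (1 − 0.27) × 0.75]
    = 0.375 × [1 + 0.73 × 0.75] = 0.375 × 1.5475 = 0.5803
MRP = 9.94% − 5.53% = 4.41%
E(R) = R_f + β_L × MRP = 5.53% + 0.5803 × 4.41% = 8.09%

8.09%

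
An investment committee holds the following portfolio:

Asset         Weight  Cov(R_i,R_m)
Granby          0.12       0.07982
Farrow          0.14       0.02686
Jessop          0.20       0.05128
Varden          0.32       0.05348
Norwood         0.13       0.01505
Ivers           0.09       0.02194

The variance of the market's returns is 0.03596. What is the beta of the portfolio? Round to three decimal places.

1.241

β_Granby = 0.07982 / 0.03596 = 2.2197
β_Farrow = 0.02686 / 0.03596 = 0.7469
β_Jessop = 0.05128 / 0.03596 = 1.4260
β_Varden = 0.05348 / 0.03596 = 1.4872
β_Norwood = 0.01505 / 0.03596 = 0.4185
β_Ivers = 0.02194 / 0.03596 = 0.6101
β_P = Σ w_i β_i = 0.12×2.2197 + 0.14×0.7469 + 0.20×1.4260 + 0.32×1.4872 + 0.13×0.4185 + 0.09×0.6101 = 1.2413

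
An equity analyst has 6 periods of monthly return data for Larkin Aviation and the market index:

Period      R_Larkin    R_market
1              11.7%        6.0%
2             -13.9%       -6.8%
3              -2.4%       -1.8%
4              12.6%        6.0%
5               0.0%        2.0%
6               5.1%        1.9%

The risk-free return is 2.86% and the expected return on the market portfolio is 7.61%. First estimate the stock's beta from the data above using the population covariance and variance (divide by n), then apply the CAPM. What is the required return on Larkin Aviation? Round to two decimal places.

Mean R_i = (11.7 − 13.9 − 2.4 + 12.6 + 0.0 + 5.1) / 6 = 2.1833%
Mean R_m = (6.0 − 6.8 − 1.8 + 6.0 + 2.0 + 1.9) / 6 = 1.2167%
Σ(R_i − R̄_i)(R_m − R̄_m) = 238.3917  ⇒  Cov = 238.3917 / 6 = 39.7320
Σ(R_m − R̄_m)² = 120.2083  ⇒  Var(R_m) = 120.2083 / 6 = 20.0347
β = Cov / Var(R_m) = 39.7320 / 20.0347 = 1.9832
MRP = 7.61% − 2.86% = 4.75%
E(R) = R_f + β × MRP = 2.86% + 1.9832 × 4.75% = 12.28%

12.28%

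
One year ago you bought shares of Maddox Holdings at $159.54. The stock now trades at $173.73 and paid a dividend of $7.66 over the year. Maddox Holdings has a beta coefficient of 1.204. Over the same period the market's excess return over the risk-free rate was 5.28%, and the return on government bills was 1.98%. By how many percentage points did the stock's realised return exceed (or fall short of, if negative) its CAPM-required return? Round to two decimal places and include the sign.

Realised HPR = (P1 + D1 − P0) / P0 = (173.73 + 7.66 − 159.54) / 159.54 = 21.85 / 159.54 = 13.6956%
CAPM required = R_f + β·MRP = 1.98% + 1.204 × 5.28% = 8.33712%
α = realised − required = 13.6956% − 8.33712% = +5.36%

+5.36%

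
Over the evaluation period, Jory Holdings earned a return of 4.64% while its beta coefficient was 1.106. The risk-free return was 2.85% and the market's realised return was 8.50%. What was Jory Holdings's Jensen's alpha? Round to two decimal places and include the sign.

Market excess return = 8.50% − 2.85% = 5.65%
CAPM benchmark = R_f + β(R_m − R_f) = 2.85% + 1.106 × 5.65% = 9.09890%
α = actual − benchmark = 4.64% − 9.09890% = -4.46%

-4.46%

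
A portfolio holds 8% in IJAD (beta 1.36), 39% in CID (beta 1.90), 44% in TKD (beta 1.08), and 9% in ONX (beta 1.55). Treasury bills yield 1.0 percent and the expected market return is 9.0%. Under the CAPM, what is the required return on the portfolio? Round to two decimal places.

β_P = Σ w_i β_i = 0.08×1.36 + 0.39×1.90 + 0.44×1.08 + 0.09×1.55 = 1.4645
MRP = 9.0% − 1.0% = 8.00%
E(R_P) = R_f + β_P × MRP = 1.0% + 1.4645 × 8.0% = 12.72%

12.72%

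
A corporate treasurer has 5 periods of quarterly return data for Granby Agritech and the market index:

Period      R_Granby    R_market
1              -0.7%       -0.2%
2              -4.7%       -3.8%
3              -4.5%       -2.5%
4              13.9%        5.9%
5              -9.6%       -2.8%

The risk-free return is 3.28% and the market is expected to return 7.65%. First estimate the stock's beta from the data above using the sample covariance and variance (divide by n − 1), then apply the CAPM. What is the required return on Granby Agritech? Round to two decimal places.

Mean R_i = (-0.7 − 4.7 − 4.5 + 13.9 − 9.6) / 5 = -1.1200%
Mean R_m = (-0.2 − 3.8 − 2.5 + 5.9 − 2.8) / 5 = -0.6800%
Σ(R_i − R̄_i)(R_m − R̄_m) = 134.3320  ⇒  Cov = 134.3320 / 4 = 33.5830
Σ(R_m − R̄_m)² = 61.0680  ⇒  Var(R_m) = 61.0680 / 4 = 15.2670
β = Cov / Var(R_m) = 33.5830 / 15.2670 = 2.1997
MRP = 7.65% − 3.28% = 4.37%
E(R) = R_f + β × MRP = 3.28% + 2.1997 × 4.37% = 12.89%

12.89%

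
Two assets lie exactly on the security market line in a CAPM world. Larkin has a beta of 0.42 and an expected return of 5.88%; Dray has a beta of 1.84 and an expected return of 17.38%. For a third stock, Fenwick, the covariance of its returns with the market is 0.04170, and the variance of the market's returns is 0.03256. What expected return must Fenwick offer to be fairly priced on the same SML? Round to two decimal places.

12.85%

MRP = (17.38% − 5.88%) / (1.84 − 0.42) = 8.0986%
R_f = 5.88% − 0.42 × 8.0986% = 2.4786%
β_Fenwick = Cov / Var(R_m) = 0.04170 / 0.03256 = 1.2807
E(R_Fenwick) = R_f + β × MRP = 2.4786% + 1.2807 × 8.0986% = 12.85%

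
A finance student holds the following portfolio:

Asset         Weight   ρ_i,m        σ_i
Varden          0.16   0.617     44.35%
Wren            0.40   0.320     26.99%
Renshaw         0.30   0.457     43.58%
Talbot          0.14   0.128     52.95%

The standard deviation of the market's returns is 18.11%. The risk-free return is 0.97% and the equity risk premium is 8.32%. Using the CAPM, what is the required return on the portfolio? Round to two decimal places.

7.75%

β_Varden = 0.617 × 44.35% / 18.11% = 1.5110
β_Wren = 0.320 × 26.99% / 18.11% = 0.4769
β_Renshaw = 0.457 × 43.58% / 18.11% = 1.0997
β_Talbot = 0.128 × 52.95% / 18.11% = 0.3742
β_P = Σ w_i β_i = 0.16×1.5110 + 0.40×0.4769 + 0.30×1.0997 + 0.14×0.3742 = 0.8148
E(R_P) = R_f + β_P × MRP = 0.97% + 0.8148 × 8.32% = 7.75%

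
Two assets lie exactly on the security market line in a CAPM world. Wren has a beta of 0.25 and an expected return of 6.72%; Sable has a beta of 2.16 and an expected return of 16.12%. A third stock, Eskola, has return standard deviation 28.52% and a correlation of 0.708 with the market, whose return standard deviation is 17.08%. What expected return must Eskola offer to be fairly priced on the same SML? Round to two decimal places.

MRP = (16.12% − 6.72%) / (2.16 − 0.25) = 4.9215%
R_f = 6.72% − 0.25 × 4.9215% = 5.4896%
β_Eskola = ρ·σ_i/σ_m = 0.708 × 28.52 / 17.08 = 1.1822
E(R_Eskola) = R_f + β × MRP = 5.4896% + 1.1822 × 4.9215% = 11.31%

11.31%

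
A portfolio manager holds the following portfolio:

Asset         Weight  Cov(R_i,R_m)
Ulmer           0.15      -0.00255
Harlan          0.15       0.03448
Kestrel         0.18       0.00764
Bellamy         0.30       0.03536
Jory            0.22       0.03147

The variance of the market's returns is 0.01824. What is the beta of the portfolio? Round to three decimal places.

β_Ulmer = -0.00255 / 0.01824 = -0.1398
β_Harlan = 0.03448 / 0.01824 = 1.8904
β_Kestrel = 0.00764 / 0.01824 = 0.4189
β_Bellamy = 0.03536 / 0.01824 = 1.9386
β_Jory = 0.03147 / 0.01824 = 1.7253
β_P = Σ w_i β_i = 0.15×-0.1398 + 0.15×1.8904 + 0.18×0.4189 + 0.30×1.9386 + 0.22×1.7253 = 1.2991

1.299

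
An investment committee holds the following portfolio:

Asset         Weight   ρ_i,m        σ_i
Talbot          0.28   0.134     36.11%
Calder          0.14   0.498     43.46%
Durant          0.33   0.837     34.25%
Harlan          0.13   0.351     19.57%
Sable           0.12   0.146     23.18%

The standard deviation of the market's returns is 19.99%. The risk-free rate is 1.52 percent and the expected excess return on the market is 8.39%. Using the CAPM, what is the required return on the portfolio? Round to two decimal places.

7.88%

β_Talbot = 0.134 × 36.11% / 19.99% = 0.2421
β_Calder = 0.498 × 43.46% / 19.99% = 1.0827
β_Durant = 0.837 × 34.25% / 19.99% = 1.4341
β_Harlan = 0.351 × 19.57% / 19.99% = 0.3436
β_Sable = 0.146 × 23.18% / 19.99% = 0.1693
β_P = Σ w_i β_i = 0.28×0.2421 + 0.14×1.0827 + 0.33×1.4341 + 0.13×0.3436 + 0.12×0.1693 = 0.7576
E(R_P) = R_f + β_P × MRP = 1.52% + 0.7576 × 8.39% = 7.88%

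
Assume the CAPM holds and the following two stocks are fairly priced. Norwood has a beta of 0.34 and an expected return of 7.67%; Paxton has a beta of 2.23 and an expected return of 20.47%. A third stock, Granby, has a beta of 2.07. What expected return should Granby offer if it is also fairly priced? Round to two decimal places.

MRP (SML slope) = (20.47% − 7.67%) / (2.23 − 0.34) = 12.80% / 1.89 = 6.7725%
R_f (intercept) = 7.67% − 0.34 × 6.7725% = 5.3674%
E(R_Granby) = R_f + β × MRP = 5.3674% + 2.07 × 6.7725% = 19.39%

19.39%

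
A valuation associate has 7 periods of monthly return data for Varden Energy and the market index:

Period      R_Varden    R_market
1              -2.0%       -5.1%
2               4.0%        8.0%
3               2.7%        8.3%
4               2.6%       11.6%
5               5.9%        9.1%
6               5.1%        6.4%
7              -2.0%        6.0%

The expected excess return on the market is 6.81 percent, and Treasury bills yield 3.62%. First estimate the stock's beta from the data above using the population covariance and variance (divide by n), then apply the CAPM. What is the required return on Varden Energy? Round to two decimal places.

Mean R_i = (-2.0 + 4.0 + 2.7 + 2.6 + 5.9 + 5.1 − 2.0) / 7 = 2.3286%
Mean R_m = (-5.1 + 8.0 + 8.3 + 11.6 + 9.1 + 6.4 + 6.0) / 7 = 6.3286%
Σ(R_i − R̄_i)(R_m − R̄_m) = 65.9443  ⇒  Cov = 65.9443 / 7 = 9.4206
Σ(R_m − R̄_m)² = 172.8743  ⇒  Var(R_m) = 172.8743 / 7 = 24.6963
β = Cov / Var(R_m) = 9.4206 / 24.6963 = 0.3815
E(R) = R_f + β × MRP = 3.62% + 0.3815 × 6.81% = 6.22%

6.22%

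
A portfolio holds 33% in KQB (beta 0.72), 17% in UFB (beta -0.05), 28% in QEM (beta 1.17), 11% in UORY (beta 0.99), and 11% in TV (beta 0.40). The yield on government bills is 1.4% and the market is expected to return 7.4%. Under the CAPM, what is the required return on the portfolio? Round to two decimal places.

5.66%

β_P = Σ w_i β_i = 0.33×0.72 + 0.17×-0.05 + 0.28×1.17 + 0.11×0.99 + 0.11×0.40 = 0.7096
MRP = 7.4% − 1.4% = 6.00%
E(R_P) = R_f + β_P × MRP = 1.4% + 0.7096 × 6.0% = 5.66%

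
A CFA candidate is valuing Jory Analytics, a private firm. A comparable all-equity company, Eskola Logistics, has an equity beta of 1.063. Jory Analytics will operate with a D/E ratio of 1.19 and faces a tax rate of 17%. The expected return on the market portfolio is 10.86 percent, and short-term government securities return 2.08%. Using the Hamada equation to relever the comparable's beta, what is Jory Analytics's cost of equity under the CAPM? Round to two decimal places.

β_L = β_U × [1 + (1 − t)(D/E)] = 1.063 × [1 + (1 − 0.17) × 1.19]
    = 1.063 × [1 + 0.83 × 1.19] = 1.063 × 1.9877 = 2.1129
MRP = 10.86% − 2.08% = 8.78%
E(R) = R_f + β_L × MRP = 2.08% + 2.1129 × 8.78% = 20.63%

20.63%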